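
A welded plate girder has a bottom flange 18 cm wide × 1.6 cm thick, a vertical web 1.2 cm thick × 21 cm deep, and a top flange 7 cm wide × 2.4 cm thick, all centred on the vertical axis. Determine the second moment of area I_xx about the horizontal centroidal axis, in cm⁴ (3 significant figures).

Split into non-overlapping primitives; take the origin at the lower-left of the bounding box.
Bottom plate: 18 × 1.6, A = 28.8 cm², y = 0.8 cm, Ī = 6.144 cm⁴.
Web plate: 1.2 × 21, A = 25.2 cm², y = 12.1 cm, Ī = 926.1 cm⁴.
Top plate: 7 × 2.4, A = 16.8 cm², y = 23.8 cm, Ī = 8.064 cm⁴.
Centroid: ȳ = ΣA·y / ΣA = 10.28 cm.
Transfer each piece to the horizontal centroidal axis using Ī + A·d² with d = y − 10.28:
  bottom plate: d = -9.4797 cm → contributes +2594.2 cm⁴
  web plate: d = 1.8203 cm → contributes +1009.6 cm⁴
  top plate: d = 13.52 cm → contributes +3079.1 cm⁴
Total I = 6682.9 cm⁴.

I_xx ≈ 6680 cm⁴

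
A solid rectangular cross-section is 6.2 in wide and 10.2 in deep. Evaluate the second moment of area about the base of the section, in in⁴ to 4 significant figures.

I_base ≈ 2193 in⁴

The section: 6.2 × 10.2, A = 63.24 in², y = 5.1 in, Ī = 548.291 in⁴.
Transfer it to a horizontal axis along the bottom face using Ī + A·d² with d = y − 0:
  the section: d = 5.1 in → contributes +2193.16 in⁴
Total I = 2193.16 in⁴.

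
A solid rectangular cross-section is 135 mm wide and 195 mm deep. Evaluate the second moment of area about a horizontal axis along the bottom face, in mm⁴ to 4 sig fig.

The section: 135 × 195, A = 26 325 mm², y = 97.5 mm, Ī = 83 417 344 mm⁴.
Transfer it to a horizontal axis along the bottom face using Ī + A·d² with d = y − 0:
  the section: d = 97.5 mm → contributes +333 669 375 mm⁴
Total I = 333 669 375 mm⁴.

I_base ≈ 3.337 × 10⁸ mm⁴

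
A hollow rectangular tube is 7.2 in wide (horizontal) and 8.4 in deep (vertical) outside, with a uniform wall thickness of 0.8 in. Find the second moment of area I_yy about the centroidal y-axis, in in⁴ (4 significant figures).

I_yy ≈ 161.8 in⁴

Break the section into simple shapes (no overlaps), measuring from the bottom-left corner of the bounding box.
Outer rectangle: 7.2 × 8.4, A = 60.48 in², x = 3.6 in, Ī = 261.274 in⁴.
Inner void (subtracted): 5.6 × 6.8, A = 38.08 in², x = 3.6 in, Ī = 99.5157 in⁴.
By symmetry the centroid is at mid-width, x̄ = 3.6 in.
All pieces are centred on the centroidal y-axis, so I = ΣĪ (holes subtracted) = 161.758 in⁴.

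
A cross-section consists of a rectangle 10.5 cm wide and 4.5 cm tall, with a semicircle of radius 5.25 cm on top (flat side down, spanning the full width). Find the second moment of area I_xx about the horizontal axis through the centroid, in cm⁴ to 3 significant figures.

I_xx ≈ 616 cm⁴

Treat the section as a set of non-overlapping primitives; coordinates are from the bounding-box lower-left.
Rectangular body: 10.5 × 4.5, A = 47.25 cm², y = 2.25 cm, Ī = 79.734 cm⁴.
Semicircular cap: semicircle r = 5.25, A = 43.295 cm², y = 6.7282 cm, Ī = 83.381 cm⁴.
Centroid: ȳ = ΣA·y / ΣA = 4.3913 cm.
Transfer each piece to the horizontal axis through the centroid using Ī + A·d² with d = y − 4.3913:
  rectangular body: d = -2.1413 cm → contributes +296.38 cm⁴
  semicircular cap: d = 2.3369 cm → contributes +319.82 cm⁴
Total I = 616.2 cm⁴.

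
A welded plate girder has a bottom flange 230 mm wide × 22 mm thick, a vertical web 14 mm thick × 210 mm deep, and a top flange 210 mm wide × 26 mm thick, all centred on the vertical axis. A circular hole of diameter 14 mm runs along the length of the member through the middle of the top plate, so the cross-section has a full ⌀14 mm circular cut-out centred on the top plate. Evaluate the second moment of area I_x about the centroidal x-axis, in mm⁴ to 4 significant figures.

I_x ≈ 1.532 × 10⁸ mm⁴

Treat the section as a set of non-overlapping primitives; coordinates are from the bounding-box lower-left.
Bottom plate: 230 × 22, A = 5 060 mm², y = 11 mm, Ī = 204 087 mm⁴.
Web plate: 14 × 210, A = 2 940 mm², y = 127 mm, Ī = 10 804 500 mm⁴.
Top plate: 210 × 26, A = 5 460 mm², y = 245 mm, Ī = 307 580 mm⁴.
Hole (subtracted): ⌀14, A = 153.938 mm², y = 245 mm, Ī = 1885.74 mm⁴.
Centroid: ȳ = ΣA·y / ΣA = 129.943 mm.
Transfer each piece to the centroidal x-axis using Ī + A·d² with d = y − 129.943:
  bottom plate: d = -118.943 mm → contributes +71 789 718 mm⁴
  web plate: d = -2.94267 mm → contributes +10 829 958 mm⁴
  top plate: d = 115.057 mm → contributes +72 588 097 mm⁴
  hole: d = 115.057 mm → contributes −2 039 747 mm⁴
Total I = 153 168 027 mm⁴.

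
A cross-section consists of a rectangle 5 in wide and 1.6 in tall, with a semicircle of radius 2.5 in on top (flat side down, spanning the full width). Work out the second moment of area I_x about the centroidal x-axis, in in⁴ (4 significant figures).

I_x ≈ 21.26 in⁴

Split into non-overlapping primitives; take the origin at the lower-left of the bounding box.
Rectangular body: 5 × 1.6, A = 8 in², y = 0.8 in, Ī = 1.70667 in⁴.
Semicircular cap: semicircle r = 2.5, A = 9.81748 in², y = 2.66103 in, Ī = 4.28738 in⁴.
Centroid: ȳ = ΣA·y / ΣA = 1.82543 in.
Transfer each piece to the centroidal x-axis using Ī + A·d² with d = y − 1.82543:
  rectangular body: d = -1.02543 in → contributes +10.1188 in⁴
  semicircular cap: d = 0.835599 in → contributes +11.1422 in⁴
Total I = 21.261 in⁴.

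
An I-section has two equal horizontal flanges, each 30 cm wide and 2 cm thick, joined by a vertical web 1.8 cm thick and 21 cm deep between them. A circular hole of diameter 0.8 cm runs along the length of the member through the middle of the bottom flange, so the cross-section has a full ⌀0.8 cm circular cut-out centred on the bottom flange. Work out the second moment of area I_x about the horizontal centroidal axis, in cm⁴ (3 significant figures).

Decompose the section into non-overlapping parts with the origin at the bottom-left of its bounding rectangle.
Bottom flange: 30 × 2, A = 60 cm², y = 1 cm, Ī = 20 cm⁴.
Web: 1.8 × 21, A = 37.8 cm², y = 12.5 cm, Ī = 1389.2 cm⁴.
Top flange: 30 × 2, A = 60 cm², y = 24 cm, Ī = 20 cm⁴.
Hole (subtracted): ⌀0.8, A = 0.50265 cm², y = 1 cm, Ī = 0.020106 cm⁴.
Centroid: ȳ = ΣA·y / ΣA = 12.537 cm.
Transfer each piece to the horizontal centroidal axis using Ī + A·d² with d = y − 12.537:
  bottom flange: d = -11.537 cm → contributes +8005.8 cm⁴
  web: d = -0.036749 cm → contributes +1389.2 cm⁴
  top flange: d = 11.463 cm → contributes +7904.4 cm⁴
  hole: d = -11.537 cm → contributes −66.922 cm⁴
Total I = 17 232 cm⁴.

I_x ≈ 1.72 × 10⁴ cm⁴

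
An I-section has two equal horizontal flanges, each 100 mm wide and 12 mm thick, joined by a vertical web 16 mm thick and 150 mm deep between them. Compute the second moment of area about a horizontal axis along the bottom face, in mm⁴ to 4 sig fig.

Break the section into simple shapes (no overlaps), measuring from the bottom-left corner of the bounding box.
Bottom flange: 100 × 12, A = 1 200 mm², y = 6 mm, Ī = 14 400 mm⁴.
Web: 16 × 150, A = 2 400 mm², y = 87 mm, Ī = 4 500 000 mm⁴.
Top flange: 100 × 12, A = 1 200 mm², y = 168 mm, Ī = 14 400 mm⁴.
Transfer each piece to the bottom edge using Ī + A·d² with d = y − 0:
  bottom flange: d = 6 mm → contributes +57 600 mm⁴
  web: d = 87 mm → contributes +22 665 600 mm⁴
  top flange: d = 168 mm → contributes +33 883 200 mm⁴
Total I = 56 606 400 mm⁴.

I_base ≈ 5.661 × 10⁷ mm⁴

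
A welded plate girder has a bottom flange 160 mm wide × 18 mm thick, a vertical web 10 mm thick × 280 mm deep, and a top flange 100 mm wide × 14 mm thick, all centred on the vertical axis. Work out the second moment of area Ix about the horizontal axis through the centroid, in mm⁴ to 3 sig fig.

Decompose the section into non-overlapping parts with the origin at the bottom-left of its bounding rectangle.
Bottom plate: 160 × 18, A = 2 880 mm², y = 9 mm, Ī = 77 760 mm⁴.
Web plate: 10 × 280, A = 2 800 mm², y = 158 mm, Ī = 18 293 333 mm⁴.
Top plate: 100 × 14, A = 1 400 mm², y = 305 mm, Ī = 22 867 mm⁴.
Centroid: ȳ = ΣA·y / ΣA = 126.46 mm.
Transfer each piece to the horizontal axis through the centroid using Ī + A·d² with d = y − 126.46:
  bottom plate: d = -117.46 mm → contributes +39 811 087 mm⁴
  web plate: d = 31.542 mm → contributes +21 079 113 mm⁴
  top plate: d = 178.54 mm → contributes +44 651 197 mm⁴
Total I = 105 541 397 mm⁴.

Ix ≈ 1.06 × 10⁸ mm⁴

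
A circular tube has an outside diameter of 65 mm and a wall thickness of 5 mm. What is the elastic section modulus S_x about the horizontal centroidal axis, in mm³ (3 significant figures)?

Decompose the section into non-overlapping parts with the origin at the bottom-left of its bounding rectangle.
Outer circle: ⌀65, A = 3318.3 mm², y = 32.5 mm, Ī = 876 241 mm⁴.
Bore (subtracted): ⌀55, A = 2375.8 mm², y = 32.5 mm, Ī = 449 180 mm⁴.
By symmetry the centroid is at mid-height, ȳ = 32.5 mm.
All pieces are centred on the horizontal centroidal axis, so I = ΣĪ (holes subtracted) = 427 060 mm⁴.
Extreme fibre distance c = 32.5 mm; S = I/c = 13 140 mm³.

S_x ≈ 1.31 × 10⁴ mm³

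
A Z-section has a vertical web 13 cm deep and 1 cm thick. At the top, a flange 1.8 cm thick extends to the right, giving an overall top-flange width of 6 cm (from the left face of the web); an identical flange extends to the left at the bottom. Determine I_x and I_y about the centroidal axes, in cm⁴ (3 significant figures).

I_x ≈ 752 cm⁴, I_y ≈ 201 cm⁴

Split into non-overlapping primitives; take the origin at the lower-left of the bounding box.
Web: 1 × 13, A = 13 cm², y = 6.5 cm, Ī = 183.08 cm⁴.
Top flange (beyond web): 5 × 1.8, A = 9 cm², y = 12.1 cm, Ī = 2.43 cm⁴.
Bottom flange (beyond web): 5 × 1.8, A = 9 cm², y = 0.9 cm, Ī = 2.43 cm⁴.
Centroid: ȳ = ΣA·y / ΣA = 6.5 cm.
Transfer each piece to the centroidal x-axis using Ī + A·d² with d = y − 6.5:
  web: d = 0 cm → contributes +183.08 cm⁴
  top flange (beyond web): d = 5.6 cm → contributes +284.67 cm⁴
  bottom flange (beyond web): d = -5.6 cm → contributes +284.67 cm⁴
Total I = 752.42 cm⁴.
For the y-axis: x̄ = 5.5 cm.
Repeating about the centroidal y-axis gives I_y = 200.58 cm⁴.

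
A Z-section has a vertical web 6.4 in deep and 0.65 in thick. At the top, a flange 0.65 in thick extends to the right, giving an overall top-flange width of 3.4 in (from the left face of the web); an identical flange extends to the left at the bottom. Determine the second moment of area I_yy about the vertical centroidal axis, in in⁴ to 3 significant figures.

Break the section into simple shapes (no overlaps), measuring from the bottom-left corner of the bounding box.
Web: 0.65 × 6.4, A = 4.16 in², x = 3.075 in, Ī = 0.14647 in⁴.
Top flange (beyond web): 2.75 × 0.65, A = 1.7875 in², x = 4.775 in, Ī = 1.1265 in⁴.
Bottom flange (beyond web): 2.75 × 0.65, A = 1.7875 in², x = 1.375 in, Ī = 1.1265 in⁴.
Centroid: x̄ = ΣA·x / ΣA = 3.075 in.
Transfer each piece to the vertical centroidal axis using Ī + A·d² with d = x − 3.075:
  web: d = 0 in → contributes +0.14647 in⁴
  top flange (beyond web): d = 1.7 in → contributes +6.2924 in⁴
  bottom flange (beyond web): d = -1.7 in → contributes +6.2924 in⁴
Total I = 12.731 in⁴.

I_yy ≈ 12.7 in⁴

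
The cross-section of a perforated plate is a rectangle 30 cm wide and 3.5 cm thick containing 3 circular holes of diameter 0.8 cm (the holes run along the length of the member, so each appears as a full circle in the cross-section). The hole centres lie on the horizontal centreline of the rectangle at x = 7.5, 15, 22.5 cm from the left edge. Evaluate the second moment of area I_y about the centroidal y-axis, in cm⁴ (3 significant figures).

I_y ≈ 7820 cm⁴

Break the section into simple shapes (no overlaps), measuring from the bottom-left corner of the bounding box.
Plate: 30 × 3.5, A = 105 cm², x = 15 cm, Ī = 7 875 cm⁴.
Hole 1 (subtracted): ⌀0.8, A = 0.50265 cm², x = 7.5 cm, Ī = 0.020106 cm⁴.
Hole 2 (subtracted): ⌀0.8, A = 0.50265 cm², x = 15 cm, Ī = 0.020106 cm⁴.
Hole 3 (subtracted): ⌀0.8, A = 0.50265 cm², x = 22.5 cm, Ī = 0.020106 cm⁴.
By symmetry the centroid is at mid-width, x̄ = 15 cm.
Transfer each piece to the centroidal y-axis using Ī + A·d² with d = x − 15:
  plate: d = 0 cm → contributes +7 875 cm⁴
  hole 1: d = -7.5 cm → contributes −28.294 cm⁴
  hole 2: d = 0 cm → contributes −0.020106 cm⁴
  hole 3: d = 7.5 cm → contributes −28.294 cm⁴
Total I = 7818.4 cm⁴.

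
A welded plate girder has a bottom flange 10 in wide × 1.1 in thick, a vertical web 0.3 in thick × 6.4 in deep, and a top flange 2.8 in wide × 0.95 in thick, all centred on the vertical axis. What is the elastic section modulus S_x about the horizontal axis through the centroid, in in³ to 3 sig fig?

Split into non-overlapping primitives; take the origin at the lower-left of the bounding box.
Bottom plate: 10 × 1.1, A = 11 in², y = 0.55 in, Ī = 1.1092 in⁴.
Web plate: 0.3 × 6.4, A = 1.92 in², y = 4.3 in, Ī = 6.5536 in⁴.
Top plate: 2.8 × 0.95, A = 2.66 in², y = 7.975 in, Ī = 0.20005 in⁴.
Centroid: ȳ = ΣA·y / ΣA = 2.2798 in.
Transfer each piece to the horizontal axis through the centroid using Ī + A·d² with d = y − 2.2798:
  bottom plate: d = -1.7298 in → contributes +34.024 in⁴
  web plate: d = 2.0202 in → contributes +14.389 in⁴
  top plate: d = 5.6952 in → contributes +86.478 in⁴
Total I = 134.89 in⁴.
Extreme fibre distance c = 6.1702 in; S = I/c = 21.862 in³.

S_x ≈ 21.9 in³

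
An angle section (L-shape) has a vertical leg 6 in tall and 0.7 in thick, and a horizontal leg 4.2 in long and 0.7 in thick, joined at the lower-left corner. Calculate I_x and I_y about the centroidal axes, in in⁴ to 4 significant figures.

Decompose the section into non-overlapping parts with the origin at the bottom-left of its bounding rectangle.
Vertical leg: 0.7 × 6, A = 4.2 in², y = 3 in, Ī = 12.6 in⁴.
Horizontal leg (remainder): 3.5 × 0.7, A = 2.45 in², y = 0.35 in, Ī = 0.100042 in⁴.
Centroid: ȳ = ΣA·y / ΣA = 2.02368 in.
Transfer each piece to the centroidal x-axis using Ī + A·d² with d = y − 2.02368:
  vertical leg: d = 0.976316 in → contributes +16.6034 in⁴
  horizontal leg (remainder): d = -1.67368 in → contributes +6.96303 in⁴
Total I = 23.5664 in⁴.
For the y-axis: x̄ = 1.12368 in.
Repeating about the centroidal y-axis gives I_y = 9.49644 in⁴.

I_x ≈ 23.57 in⁴, I_y ≈ 9.496 in⁴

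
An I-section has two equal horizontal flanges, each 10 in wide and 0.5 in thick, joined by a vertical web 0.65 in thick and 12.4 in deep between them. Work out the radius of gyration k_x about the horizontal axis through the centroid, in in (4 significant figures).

k_x ≈ 5.363 in

Break the section into simple shapes (no overlaps), measuring from the bottom-left corner of the bounding box.
Bottom flange: 10 × 0.5, A = 5 in², y = 0.25 in, Ī = 0.104167 in⁴.
Web: 0.65 × 12.4, A = 8.06 in², y = 6.7 in, Ī = 103.275 in⁴.
Top flange: 10 × 0.5, A = 5 in², y = 13.15 in, Ī = 0.104167 in⁴.
By symmetry the centroid is at mid-height, ȳ = 6.7 in.
Transfer each piece to the horizontal axis through the centroid using Ī + A·d² with d = y − 6.7:
  bottom flange: d = -6.45 in → contributes +208.117 in⁴
  web: d = 0 in → contributes +103.275 in⁴
  top flange: d = 6.45 in → contributes +208.117 in⁴
Total I = 519.509 in⁴.
Radius of gyration: k = √(I/A) = √(519.509 / 18.06) = 5.36337 in.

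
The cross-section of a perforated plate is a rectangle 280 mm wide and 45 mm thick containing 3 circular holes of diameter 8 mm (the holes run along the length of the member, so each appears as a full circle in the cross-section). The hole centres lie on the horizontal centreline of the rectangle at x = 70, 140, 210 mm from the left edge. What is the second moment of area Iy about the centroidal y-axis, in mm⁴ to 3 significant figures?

Split into non-overlapping primitives; take the origin at the lower-left of the bounding box.
Plate: 280 × 45, A = 12 600 mm², x = 140 mm, Ī = 82 320 000 mm⁴.
Hole 1 (subtracted): ⌀8, A = 50.265 mm², x = 70 mm, Ī = 201.06 mm⁴.
Hole 2 (subtracted): ⌀8, A = 50.265 mm², x = 140 mm, Ī = 201.06 mm⁴.
Hole 3 (subtracted): ⌀8, A = 50.265 mm², x = 210 mm, Ī = 201.06 mm⁴.
By symmetry the centroid is at mid-width, x̄ = 140 mm.
Transfer each piece to the centroidal y-axis using Ī + A·d² with d = x − 140:
  plate: d = 0 mm → contributes +82 320 000 mm⁴
  hole 1: d = -70 mm → contributes −246 502 mm⁴
  hole 2: d = 0 mm → contributes −201.06 mm⁴
  hole 3: d = 70 mm → contributes −246 502 mm⁴
Total I = 81 826 795 mm⁴.

Iy ≈ 8.18 × 10⁷ mm⁴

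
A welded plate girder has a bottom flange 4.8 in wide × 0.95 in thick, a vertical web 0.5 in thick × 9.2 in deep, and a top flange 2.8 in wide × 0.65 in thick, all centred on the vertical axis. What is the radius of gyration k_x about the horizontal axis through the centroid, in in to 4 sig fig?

Decompose the section into non-overlapping parts with the origin at the bottom-left of its bounding rectangle.
Bottom plate: 4.8 × 0.95, A = 4.56 in², y = 0.475 in, Ī = 0.34295 in⁴.
Web plate: 0.5 × 9.2, A = 4.6 in², y = 5.55 in, Ī = 32.4453 in⁴.
Top plate: 2.8 × 0.65, A = 1.82 in², y = 10.475 in, Ī = 0.0640792 in⁴.
Centroid: ȳ = ΣA·y / ΣA = 4.2587 in.
Transfer each piece to the horizontal axis through the centroid using Ī + A·d² with d = y − 4.2587:
  bottom plate: d = -3.7837 in → contributes +65.6256 in⁴
  web plate: d = 1.2913 in → contributes +40.1157 in⁴
  top plate: d = 6.2163 in → contributes +70.3933 in⁴
Total I = 176.135 in⁴.
Radius of gyration: k = √(I/A) = √(176.135 / 10.98) = 4.00517 in.

k_x ≈ 4.005 in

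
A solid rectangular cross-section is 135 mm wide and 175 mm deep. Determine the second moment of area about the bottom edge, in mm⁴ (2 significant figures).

I_base ≈ 2.4 × 10⁸ mm⁴

The section: 135 × 175, A = 23 625 mm², y = 87.5 mm, Ī = 60 292 969 mm⁴.
Transfer it to a horizontal axis along the bottom face using Ī + A·d² with d = y − 0:
  the section: d = 87.5 mm → contributes +241 171 875 mm⁴
Total I = 241 171 875 mm⁴.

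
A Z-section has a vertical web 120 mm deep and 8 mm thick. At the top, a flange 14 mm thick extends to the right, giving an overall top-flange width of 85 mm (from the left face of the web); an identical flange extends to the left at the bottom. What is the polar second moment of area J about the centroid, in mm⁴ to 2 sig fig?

J ≈ 1.2 × 10⁷ mm⁴

Break the section into simple shapes (no overlaps), measuring from the bottom-left corner of the bounding box.
Web: 8 × 120, A = 960 mm², y = 60 mm, Ī = 1 152 000 mm⁴.
Top flange (beyond web): 77 × 14, A = 1 078 mm², y = 113 mm, Ī = 17 607 mm⁴.
Bottom flange (beyond web): 77 × 14, A = 1 078 mm², y = 7 mm, Ī = 17 607 mm⁴.
Centroid: ȳ = ΣA·y / ΣA = 60 mm.
Transfer each piece to the centroidal x-axis using Ī + A·d² with d = y − 60:
  web: d = 0 mm → contributes +1 152 000 mm⁴
  top flange (beyond web): d = 53 mm → contributes +3 045 709 mm⁴
  bottom flange (beyond web): d = -53 mm → contributes +3 045 709 mm⁴
Total I = 7 243 419 mm⁴.
For the y-axis: x̄ = 81 mm.
Repeating about the centroidal y-axis gives I_y = 4 964 639 mm⁴.
Polar second moment: J = I_x + I_y = 12 208 057 mm⁴.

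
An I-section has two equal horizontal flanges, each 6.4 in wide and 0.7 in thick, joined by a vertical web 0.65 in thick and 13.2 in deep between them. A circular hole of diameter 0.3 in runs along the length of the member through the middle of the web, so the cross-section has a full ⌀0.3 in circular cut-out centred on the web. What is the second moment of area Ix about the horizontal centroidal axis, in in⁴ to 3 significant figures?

Split into non-overlapping primitives; take the origin at the lower-left of the bounding box.
Bottom flange: 6.4 × 0.7, A = 4.48 in², y = 0.35 in, Ī = 0.18293 in⁴.
Web: 0.65 × 13.2, A = 8.58 in², y = 7.3 in, Ī = 124.58 in⁴.
Top flange: 6.4 × 0.7, A = 4.48 in², y = 14.25 in, Ī = 0.18293 in⁴.
Hole (subtracted): ⌀0.3, A = 0.070686 in², y = 7.3 in, Ī = 0.00039761 in⁴.
By symmetry the centroid is at mid-height, ȳ = 7.3 in.
Transfer each piece to the horizontal centroidal axis using Ī + A·d² with d = y − 7.3:
  bottom flange: d = -6.95 in → contributes +216.58 in⁴
  web: d = 0 in → contributes +124.58 in⁴
  top flange: d = 6.95 in → contributes +216.58 in⁴
  hole: d = 0 in → contributes −0.00039761 in⁴
Total I = 557.74 in⁴.

Ix ≈ 558 in⁴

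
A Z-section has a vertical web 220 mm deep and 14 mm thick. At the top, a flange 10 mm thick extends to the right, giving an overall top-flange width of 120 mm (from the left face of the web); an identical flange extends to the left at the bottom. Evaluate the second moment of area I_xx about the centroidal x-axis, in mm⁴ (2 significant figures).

Split into non-overlapping primitives; take the origin at the lower-left of the bounding box.
Web: 14 × 220, A = 3 080 mm², y = 110 mm, Ī = 12 422 667 mm⁴.
Top flange (beyond web): 106 × 10, A = 1 060 mm², y = 215 mm, Ī = 8 833 mm⁴.
Bottom flange (beyond web): 106 × 10, A = 1 060 mm², y = 5 mm, Ī = 8 833 mm⁴.
Centroid: ȳ = ΣA·y / ΣA = 110 mm.
Transfer each piece to the centroidal x-axis using Ī + A·d² with d = y − 110:
  web: d = 0 mm → contributes +12 422 667 mm⁴
  top flange (beyond web): d = 105 mm → contributes +11 695 333 mm⁴
  bottom flange (beyond web): d = -105 mm → contributes +11 695 333 mm⁴
Total I = 35 813 333 mm⁴.

I_xx ≈ 3.6 × 10⁷ mm⁴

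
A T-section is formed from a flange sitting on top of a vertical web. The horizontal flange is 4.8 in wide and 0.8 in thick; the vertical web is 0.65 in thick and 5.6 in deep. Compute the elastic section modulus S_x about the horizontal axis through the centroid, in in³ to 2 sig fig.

S_x ≈ 6.5 in³

Break the section into simple shapes (no overlaps), measuring from the bottom-left corner of the bounding box.
Flange: 4.8 × 0.8, A = 3.84 in², y = 6 in, Ī = 0.2048 in⁴.
Web: 0.65 × 5.6, A = 3.64 in², y = 2.8 in, Ī = 9.513 in⁴.
Centroid: ȳ = ΣA·y / ΣA = 4.443 in.
Transfer each piece to the horizontal axis through the centroid using Ī + A·d² with d = y − 4.443:
  flange: d = 1.557 in → contributes +9.517 in⁴
  web: d = -1.643 in → contributes +19.34 in⁴
Total I = 28.85 in⁴.
Extreme fibre distance c = 4.443 in; S = I/c = 6.494 in³.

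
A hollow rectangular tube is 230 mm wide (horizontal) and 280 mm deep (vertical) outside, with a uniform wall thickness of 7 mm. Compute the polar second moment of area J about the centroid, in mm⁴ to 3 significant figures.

J ≈ 1.42 × 10⁸ mm⁴

Treat the section as a set of non-overlapping primitives; coordinates are from the bounding-box lower-left.
Outer rectangle: 230 × 280, A = 64 400 mm², y = 140 mm, Ī = 420 746 667 mm⁴.
Inner void (subtracted): 216 × 266, A = 57 456 mm², y = 140 mm, Ī = 338 779 728 mm⁴.
By symmetry the centroid is at mid-height, ȳ = 140 mm.
All pieces are centred on the centroidal x-axis, so I = ΣĪ (holes subtracted) = 81 966 939 mm⁴.
Repeating about the centroidal y-axis gives I_y = 60 507 739 mm⁴.
Polar second moment: J = I_x + I_y = 142 474 677 mm⁴.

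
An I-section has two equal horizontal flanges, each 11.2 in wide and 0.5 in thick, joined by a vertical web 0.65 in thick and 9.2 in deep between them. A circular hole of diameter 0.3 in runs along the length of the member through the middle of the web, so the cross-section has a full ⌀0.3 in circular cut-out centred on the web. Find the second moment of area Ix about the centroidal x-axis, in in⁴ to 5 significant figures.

Ix ≈ 305.86 in⁴

Treat the section as a set of non-overlapping primitives; coordinates are from the bounding-box lower-left.
Bottom flange: 11.2 × 0.5, A = 5.6 in², y = 0.25 in, Ī = 0.1166667 in⁴.
Web: 0.65 × 9.2, A = 5.98 in², y = 5.1 in, Ī = 42.17893 in⁴.
Top flange: 11.2 × 0.5, A = 5.6 in², y = 9.95 in, Ī = 0.1166667 in⁴.
Hole (subtracted): ⌀0.3, A = 0.07068583 in², y = 5.1 in, Ī = 0.0003976078 in⁴.
By symmetry the centroid is at mid-height, ȳ = 5.1 in.
Transfer each piece to the centroidal x-axis using Ī + A·d² with d = y − 5.1:
  bottom flange: d = -4.85 in → contributes +131.8427 in⁴
  web: d = 0 in → contributes +42.17893 in⁴
  top flange: d = 4.85 in → contributes +131.8427 in⁴
  hole: d = 0 in → contributes −0.0003976078 in⁴
Total I = 305.8639 in⁴.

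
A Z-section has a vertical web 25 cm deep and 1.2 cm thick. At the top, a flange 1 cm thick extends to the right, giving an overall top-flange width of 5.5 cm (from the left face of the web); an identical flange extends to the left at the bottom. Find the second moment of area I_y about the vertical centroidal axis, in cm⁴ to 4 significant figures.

I_y ≈ 81.89 cm⁴

Decompose the section into non-overlapping parts with the origin at the bottom-left of its bounding rectangle.
Web: 1.2 × 25, A = 30 cm², x = 4.9 cm, Ī = 3.6 cm⁴.
Top flange (beyond web): 4.3 × 1, A = 4.3 cm², x = 7.65 cm, Ī = 6.62558 cm⁴.
Bottom flange (beyond web): 4.3 × 1, A = 4.3 cm², x = 2.15 cm, Ī = 6.62558 cm⁴.
Centroid: x̄ = ΣA·x / ΣA = 4.9 cm.
Transfer each piece to the vertical centroidal axis using Ī + A·d² with d = x − 4.9:
  web: d = 0 cm → contributes +3.6 cm⁴
  top flange (beyond web): d = 2.75 cm → contributes +39.1443 cm⁴
  bottom flange (beyond web): d = -2.75 cm → contributes +39.1443 cm⁴
Total I = 81.8887 cm⁴.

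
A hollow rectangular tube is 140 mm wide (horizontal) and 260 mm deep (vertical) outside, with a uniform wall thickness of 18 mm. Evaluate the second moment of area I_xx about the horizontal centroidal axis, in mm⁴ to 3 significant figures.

I_xx ≈ 1.08 × 10⁸ mm⁴

Break the section into simple shapes (no overlaps), measuring from the bottom-left corner of the bounding box.
Outer rectangle: 140 × 260, A = 36 400 mm², y = 130 mm, Ī = 205 053 333 mm⁴.
Inner void (subtracted): 104 × 224, A = 23 296 mm², y = 130 mm, Ī = 97 408 341 mm⁴.
By symmetry the centroid is at mid-height, ȳ = 130 mm.
All pieces are centred on the horizontal centroidal axis, so I = ΣĪ (holes subtracted) = 107 644 992 mm⁴.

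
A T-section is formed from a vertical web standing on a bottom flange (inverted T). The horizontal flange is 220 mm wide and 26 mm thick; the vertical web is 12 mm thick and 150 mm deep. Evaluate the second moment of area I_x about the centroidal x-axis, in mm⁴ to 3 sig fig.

I_x ≈ 1.43 × 10⁷ mm⁴

Split into non-overlapping primitives; take the origin at the lower-left of the bounding box.
Flange: 220 × 26, A = 5 720 mm², y = 13 mm, Ī = 322 227 mm⁴.
Web: 12 × 150, A = 1 800 mm², y = 101 mm, Ī = 3 375 000 mm⁴.
Centroid: ȳ = ΣA·y / ΣA = 34.064 mm.
Transfer each piece to the centroidal x-axis using Ī + A·d² with d = y − 34.064:
  flange: d = -21.064 mm → contributes +2 860 104 mm⁴
  web: d = 66.936 mm → contributes +11 439 812 mm⁴
Total I = 14 299 916 mm⁴.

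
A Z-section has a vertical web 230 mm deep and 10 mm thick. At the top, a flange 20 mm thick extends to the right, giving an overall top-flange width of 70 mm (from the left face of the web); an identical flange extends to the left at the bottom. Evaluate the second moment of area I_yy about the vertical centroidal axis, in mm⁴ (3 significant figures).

I_yy ≈ 3.68 × 10⁶ mm⁴

Treat the section as a set of non-overlapping primitives; coordinates are from the bounding-box lower-left.
Web: 10 × 230, A = 2 300 mm², x = 65 mm, Ī = 19 167 mm⁴.
Top flange (beyond web): 60 × 20, A = 1 200 mm², x = 100 mm, Ī = 360 000 mm⁴.
Bottom flange (beyond web): 60 × 20, A = 1 200 mm², x = 30 mm, Ī = 360 000 mm⁴.
Centroid: x̄ = ΣA·x / ΣA = 65 mm.
Transfer each piece to the vertical centroidal axis using Ī + A·d² with d = x − 65:
  web: d = 0 mm → contributes +19 167 mm⁴
  top flange (beyond web): d = 35 mm → contributes +1 830 000 mm⁴
  bottom flange (beyond web): d = -35 mm → contributes +1 830 000 mm⁴
Total I = 3 679 167 mm⁴.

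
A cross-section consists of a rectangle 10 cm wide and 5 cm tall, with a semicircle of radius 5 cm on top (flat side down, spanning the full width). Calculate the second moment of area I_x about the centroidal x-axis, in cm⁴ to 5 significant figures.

I_x ≈ 642.66 cm⁴

Treat the section as a set of non-overlapping primitives; coordinates are from the bounding-box lower-left.
Rectangular body: 10 × 5, A = 50 cm², y = 2.5 cm, Ī = 104.1667 cm⁴.
Semicircular cap: semicircle r = 5, A = 39.26991 cm², y = 7.122066 cm, Ī = 68.5981 cm⁴.
Centroid: ȳ = ΣA·y / ΣA = 4.533251 cm.
Transfer each piece to the centroidal x-axis using Ī + A·d² with d = y − 4.533251:
  rectangular body: d = -2.033251 cm → contributes +310.8721 cm⁴
  semicircular cap: d = 2.588815 cm → contributes +331.7836 cm⁴
Total I = 642.6557 cm⁴.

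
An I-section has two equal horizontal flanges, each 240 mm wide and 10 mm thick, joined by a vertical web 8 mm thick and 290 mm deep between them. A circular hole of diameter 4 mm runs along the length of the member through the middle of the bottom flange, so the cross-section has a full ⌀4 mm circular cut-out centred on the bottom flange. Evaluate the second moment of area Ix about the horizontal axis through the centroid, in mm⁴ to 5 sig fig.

Split into non-overlapping primitives; take the origin at the lower-left of the bounding box.
Bottom flange: 240 × 10, A = 2 400 mm², y = 5 mm, Ī = 20 000 mm⁴.
Web: 8 × 290, A = 2 320 mm², y = 155 mm, Ī = 16 259 333 mm⁴.
Top flange: 240 × 10, A = 2 400 mm², y = 305 mm, Ī = 20 000 mm⁴.
Hole (subtracted): ⌀4, A = 12.56637 mm², y = 5 mm, Ī = 12.56637 mm⁴.
Centroid: ȳ = ΣA·y / ΣA = 155.2652 mm.
Transfer each piece to the horizontal axis through the centroid using Ī + A·d² with d = y − 155.2652:
  bottom flange: d = -150.2652 mm → contributes +54 211 119 mm⁴
  web: d = -0.265209 mm → contributes +16 259 497 mm⁴
  top flange: d = 149.7348 mm → contributes +53 829 218 mm⁴
  hole: d = -150.2652 mm → contributes −283756.6 mm⁴
Total I = 124 016 078 mm⁴.

Ix ≈ 1.2402 × 10⁸ mm⁴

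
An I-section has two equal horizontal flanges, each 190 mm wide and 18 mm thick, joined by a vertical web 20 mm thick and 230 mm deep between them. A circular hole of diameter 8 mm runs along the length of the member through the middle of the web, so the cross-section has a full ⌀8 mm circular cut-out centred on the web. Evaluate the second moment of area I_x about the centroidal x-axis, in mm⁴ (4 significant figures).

I_x ≈ 1.256 × 10⁸ mm⁴

Treat the section as a set of non-overlapping primitives; coordinates are from the bounding-box lower-left.
Bottom flange: 190 × 18, A = 3 420 mm², y = 9 mm, Ī = 92 340 mm⁴.
Web: 20 × 230, A = 4 600 mm², y = 133 mm, Ī = 20 278 333 mm⁴.
Top flange: 190 × 18, A = 3 420 mm², y = 257 mm, Ī = 92 340 mm⁴.
Hole (subtracted): ⌀8, A = 50.2655 mm², y = 133 mm, Ī = 201.062 mm⁴.
By symmetry the centroid is at mid-height, ȳ = 133 mm.
Transfer each piece to the centroidal x-axis using Ī + A·d² with d = y − 133:
  bottom flange: d = -124 mm → contributes +52 678 260 mm⁴
  web: d = 0 mm → contributes +20 278 333 mm⁴
  top flange: d = 124 mm → contributes +52 678 260 mm⁴
  hole: d = 0 mm → contributes −201.062 mm⁴
Total I = 125 634 652 mm⁴.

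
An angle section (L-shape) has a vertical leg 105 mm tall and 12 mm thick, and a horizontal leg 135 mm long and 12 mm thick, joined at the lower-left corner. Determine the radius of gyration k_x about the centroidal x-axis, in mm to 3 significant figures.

Treat the section as a set of non-overlapping primitives; coordinates are from the bounding-box lower-left.
Vertical leg: 12 × 105, A = 1 260 mm², y = 52.5 mm, Ī = 1 157 625 mm⁴.
Horizontal leg (remainder): 123 × 12, A = 1 476 mm², y = 6 mm, Ī = 17 712 mm⁴.
Centroid: ȳ = ΣA·y / ΣA = 27.414 mm.
Transfer each piece to the centroidal x-axis using Ī + A·d² with d = y − 27.414:
  vertical leg: d = 25.086 mm → contributes +1 950 522 mm⁴
  horizontal leg (remainder): d = -21.414 mm → contributes +694 576 mm⁴
Total I = 2 645 098 mm⁴.
Radius of gyration: k = √(I/A) = √(2 645 098 / 2 736) = 31.093 mm.

k_x ≈ 31.1 mm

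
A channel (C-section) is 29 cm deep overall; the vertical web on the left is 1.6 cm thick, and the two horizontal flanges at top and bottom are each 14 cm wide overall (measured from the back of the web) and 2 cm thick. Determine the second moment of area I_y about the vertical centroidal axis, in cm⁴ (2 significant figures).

Break the section into simple shapes (no overlaps), measuring from the bottom-left corner of the bounding box.
Web: 1.6 × 29, A = 46.4 cm², x = 0.8 cm, Ī = 9.899 cm⁴.
Top flange (beyond web): 12.4 × 2, A = 24.8 cm², x = 7.8 cm, Ī = 317.8 cm⁴.
Bottom flange (beyond web): 12.4 × 2, A = 24.8 cm², x = 7.8 cm, Ī = 317.8 cm⁴.
Centroid: x̄ = ΣA·x / ΣA = 4.417 cm.
Transfer each piece to the vertical centroidal axis using Ī + A·d² with d = x − 4.417:
  web: d = -3.617 cm → contributes +616.8 cm⁴
  top flange (beyond web): d = 3.383 cm → contributes +601.7 cm⁴
  bottom flange (beyond web): d = 3.383 cm → contributes +601.7 cm⁴
Total I = 1 820 cm⁴.

I_y ≈ 1800 cm⁴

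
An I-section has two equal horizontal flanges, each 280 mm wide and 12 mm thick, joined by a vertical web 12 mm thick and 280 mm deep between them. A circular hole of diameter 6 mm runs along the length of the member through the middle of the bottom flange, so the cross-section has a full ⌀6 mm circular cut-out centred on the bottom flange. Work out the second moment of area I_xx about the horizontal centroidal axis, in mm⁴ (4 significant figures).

Split into non-overlapping primitives; take the origin at the lower-left of the bounding box.
Bottom flange: 280 × 12, A = 3 360 mm², y = 6 mm, Ī = 40 320 mm⁴.
Web: 12 × 280, A = 3 360 mm², y = 152 mm, Ī = 21 952 000 mm⁴.
Top flange: 280 × 12, A = 3 360 mm², y = 298 mm, Ī = 40 320 mm⁴.
Hole (subtracted): ⌀6, A = 28.2743 mm², y = 6 mm, Ī = 63.6173 mm⁴.
Centroid: ȳ = ΣA·y / ΣA = 152.411 mm.
Transfer each piece to the horizontal centroidal axis using Ī + A·d² with d = y − 152.411:
  bottom flange: d = -146.411 mm → contributes +72 065 574 mm⁴
  web: d = -0.410681 mm → contributes +21 952 567 mm⁴
  top flange: d = 145.589 mm → contributes +71 259 719 mm⁴
  hole: d = -146.411 mm → contributes −606 155 mm⁴
Total I = 164 671 705 mm⁴.

I_xx ≈ 1.647 × 10⁸ mm⁴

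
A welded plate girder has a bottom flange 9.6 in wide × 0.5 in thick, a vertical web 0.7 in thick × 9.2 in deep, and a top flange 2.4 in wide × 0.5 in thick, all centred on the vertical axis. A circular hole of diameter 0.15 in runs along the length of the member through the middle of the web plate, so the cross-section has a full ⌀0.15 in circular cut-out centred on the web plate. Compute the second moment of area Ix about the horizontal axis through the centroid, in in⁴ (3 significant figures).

Ix ≈ 162 in⁴

Treat the section as a set of non-overlapping primitives; coordinates are from the bounding-box lower-left.
Bottom plate: 9.6 × 0.5, A = 4.8 in², y = 0.25 in, Ī = 0.1 in⁴.
Web plate: 0.7 × 9.2, A = 6.44 in², y = 5.1 in, Ī = 45.423 in⁴.
Top plate: 2.4 × 0.5, A = 1.2 in², y = 9.95 in, Ī = 0.025 in⁴.
Hole (subtracted): ⌀0.15, A = 0.017671 in², y = 5.1 in, Ī = 0.00002485 in⁴.
Centroid: ȳ = ΣA·y / ΣA = 3.6945 in.
Transfer each piece to the horizontal axis through the centroid using Ī + A·d² with d = y − 3.6945:
  bottom plate: d = -3.4445 in → contributes +57.049 in⁴
  web plate: d = 1.4055 in → contributes +58.146 in⁴
  top plate: d = 6.2555 in → contributes +46.983 in⁴
  hole: d = 1.4055 in → contributes −0.034935 in⁴
Total I = 162.14 in⁴.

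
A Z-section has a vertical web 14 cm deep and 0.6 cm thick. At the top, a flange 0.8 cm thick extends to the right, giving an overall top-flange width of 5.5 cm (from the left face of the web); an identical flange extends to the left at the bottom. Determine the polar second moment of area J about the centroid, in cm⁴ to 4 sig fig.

Split into non-overlapping primitives; take the origin at the lower-left of the bounding box.
Web: 0.6 × 14, A = 8.4 cm², y = 7 cm, Ī = 137.2 cm⁴.
Top flange (beyond web): 4.9 × 0.8, A = 3.92 cm², y = 13.6 cm, Ī = 0.209067 cm⁴.
Bottom flange (beyond web): 4.9 × 0.8, A = 3.92 cm², y = 0.4 cm, Ī = 0.209067 cm⁴.
Centroid: ȳ = ΣA·y / ΣA = 7 cm.
Transfer each piece to the centroidal x-axis using Ī + A·d² with d = y − 7:
  web: d = 0 cm → contributes +137.2 cm⁴
  top flange (beyond web): d = 6.6 cm → contributes +170.964 cm⁴
  bottom flange (beyond web): d = -6.6 cm → contributes +170.964 cm⁴
Total I = 479.129 cm⁴.
For the y-axis: x̄ = 5.2 cm.
Repeating about the centroidal y-axis gives I_y = 75.2285 cm⁴.
Polar second moment: J = I_x + I_y = 554.357 cm⁴.

J ≈ 554.4 cm⁴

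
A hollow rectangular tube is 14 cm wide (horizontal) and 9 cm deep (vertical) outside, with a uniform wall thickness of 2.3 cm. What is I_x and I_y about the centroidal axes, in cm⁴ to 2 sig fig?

Split into non-overlapping primitives; take the origin at the lower-left of the bounding box.
Outer rectangle: 14 × 9, A = 126 cm², y = 4.5 cm, Ī = 850.5 cm⁴.
Inner void (subtracted): 9.4 × 4.4, A = 41.36 cm², y = 4.5 cm, Ī = 66.73 cm⁴.
By symmetry the centroid is at mid-height, ȳ = 4.5 cm.
All pieces are centred on the centroidal x-axis, so I = ΣĪ (holes subtracted) = 783.8 cm⁴.
Repeating about the centroidal y-axis gives I_y = 1 753 cm⁴.

I_x ≈ 780 cm⁴, I_y ≈ 1800 cm⁴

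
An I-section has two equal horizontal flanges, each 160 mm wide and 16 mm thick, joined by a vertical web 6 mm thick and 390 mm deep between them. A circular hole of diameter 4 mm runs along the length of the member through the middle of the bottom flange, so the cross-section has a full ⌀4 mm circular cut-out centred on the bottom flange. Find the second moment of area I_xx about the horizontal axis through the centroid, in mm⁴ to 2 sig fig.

I_xx ≈ 2.4 × 10⁸ mm⁴

Treat the section as a set of non-overlapping primitives; coordinates are from the bounding-box lower-left.
Bottom flange: 160 × 16, A = 2 560 mm², y = 8 mm, Ī = 54 613 mm⁴.
Web: 6 × 390, A = 2 340 mm², y = 211 mm, Ī = 29 659 500 mm⁴.
Top flange: 160 × 16, A = 2 560 mm², y = 414 mm, Ī = 54 613 mm⁴.
Hole (subtracted): ⌀4, A = 12.57 mm², y = 8 mm, Ī = 12.57 mm⁴.
Centroid: ȳ = ΣA·y / ΣA = 211.3 mm.
Transfer each piece to the horizontal axis through the centroid using Ī + A·d² with d = y − 211.3:
  bottom flange: d = -203.3 mm → contributes +105 905 966 mm⁴
  web: d = -0.3425 mm → contributes +29 659 775 mm⁴
  top flange: d = 202.7 mm → contributes +105 193 941 mm⁴
  hole: d = -203.3 mm → contributes −519 609 mm⁴
Total I = 240 240 073 mm⁴.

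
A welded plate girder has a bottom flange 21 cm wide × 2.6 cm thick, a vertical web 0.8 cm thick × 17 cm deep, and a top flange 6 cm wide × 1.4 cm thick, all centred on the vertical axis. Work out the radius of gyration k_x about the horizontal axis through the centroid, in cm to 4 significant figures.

Treat the section as a set of non-overlapping primitives; coordinates are from the bounding-box lower-left.
Bottom plate: 21 × 2.6, A = 54.6 cm², y = 1.3 cm, Ī = 30.758 cm⁴.
Web plate: 0.8 × 17, A = 13.6 cm², y = 11.1 cm, Ī = 327.533 cm⁴.
Top plate: 6 × 1.4, A = 8.4 cm², y = 20.3 cm, Ī = 1.372 cm⁴.
Centroid: ȳ = ΣA·y / ΣA = 5.1235 cm.
Transfer each piece to the horizontal axis through the centroid using Ī + A·d² with d = y − 5.1235:
  bottom plate: d = -3.8235 cm → contributes +828.963 cm⁴
  web plate: d = 5.9765 cm → contributes +813.306 cm⁴
  top plate: d = 15.1765 cm → contributes +1936.11 cm⁴
Total I = 3578.38 cm⁴.
Radius of gyration: k = √(I/A) = √(3578.38 / 76.6) = 6.83485 cm.

k_x ≈ 6.835 cm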